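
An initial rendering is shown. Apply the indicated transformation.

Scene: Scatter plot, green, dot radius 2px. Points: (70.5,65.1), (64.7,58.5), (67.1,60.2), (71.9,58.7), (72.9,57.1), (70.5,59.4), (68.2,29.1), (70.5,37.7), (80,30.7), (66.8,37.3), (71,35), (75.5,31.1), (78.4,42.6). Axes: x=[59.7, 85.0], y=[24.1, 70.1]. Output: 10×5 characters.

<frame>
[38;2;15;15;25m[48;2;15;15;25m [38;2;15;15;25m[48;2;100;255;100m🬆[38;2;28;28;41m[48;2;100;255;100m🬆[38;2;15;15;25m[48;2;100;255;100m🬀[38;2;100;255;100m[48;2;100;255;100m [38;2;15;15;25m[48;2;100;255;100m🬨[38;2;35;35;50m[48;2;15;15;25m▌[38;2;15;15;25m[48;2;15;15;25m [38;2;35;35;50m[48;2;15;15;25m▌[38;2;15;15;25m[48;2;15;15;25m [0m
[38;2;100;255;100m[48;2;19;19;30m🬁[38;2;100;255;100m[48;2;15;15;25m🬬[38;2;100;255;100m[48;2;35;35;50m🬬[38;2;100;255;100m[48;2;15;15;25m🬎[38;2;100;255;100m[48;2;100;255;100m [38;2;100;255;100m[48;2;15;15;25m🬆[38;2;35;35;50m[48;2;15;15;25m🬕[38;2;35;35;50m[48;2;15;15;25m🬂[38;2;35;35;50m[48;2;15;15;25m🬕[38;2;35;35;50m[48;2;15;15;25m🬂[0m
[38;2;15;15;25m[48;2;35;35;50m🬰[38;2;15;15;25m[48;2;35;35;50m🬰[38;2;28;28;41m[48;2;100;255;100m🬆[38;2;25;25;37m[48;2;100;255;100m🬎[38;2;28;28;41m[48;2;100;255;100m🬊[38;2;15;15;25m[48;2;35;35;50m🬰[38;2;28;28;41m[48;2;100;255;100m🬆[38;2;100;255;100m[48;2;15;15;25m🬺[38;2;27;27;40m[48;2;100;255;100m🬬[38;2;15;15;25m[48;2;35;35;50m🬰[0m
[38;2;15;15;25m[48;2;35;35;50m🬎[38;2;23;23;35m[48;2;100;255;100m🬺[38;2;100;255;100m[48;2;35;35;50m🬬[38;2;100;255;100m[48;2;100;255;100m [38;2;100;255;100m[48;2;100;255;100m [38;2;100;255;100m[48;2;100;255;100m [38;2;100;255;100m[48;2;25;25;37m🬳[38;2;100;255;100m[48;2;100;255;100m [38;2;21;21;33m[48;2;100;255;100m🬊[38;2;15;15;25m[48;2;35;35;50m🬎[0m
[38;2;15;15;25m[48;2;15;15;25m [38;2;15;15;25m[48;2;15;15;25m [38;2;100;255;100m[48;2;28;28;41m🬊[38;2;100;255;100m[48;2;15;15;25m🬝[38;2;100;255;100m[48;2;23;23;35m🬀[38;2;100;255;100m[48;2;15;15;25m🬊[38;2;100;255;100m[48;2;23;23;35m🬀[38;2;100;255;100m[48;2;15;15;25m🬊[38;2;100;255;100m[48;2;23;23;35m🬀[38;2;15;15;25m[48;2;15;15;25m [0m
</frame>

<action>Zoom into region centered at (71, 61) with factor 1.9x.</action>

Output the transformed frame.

<frame>
[38;2;15;15;25m[48;2;15;15;25m [38;2;15;15;25m[48;2;15;15;25m [38;2;35;35;50m[48;2;15;15;25m▌[38;2;15;15;25m[48;2;15;15;25m [38;2;23;23;35m[48;2;100;255;100m🬬[38;2;15;15;25m[48;2;15;15;25m [38;2;35;35;50m[48;2;15;15;25m▌[38;2;15;15;25m[48;2;15;15;25m [38;2;35;35;50m[48;2;15;15;25m▌[38;2;15;15;25m[48;2;15;15;25m [0m
[38;2;35;35;50m[48;2;15;15;25m🬂[38;2;23;23;35m[48;2;100;255;100m🬝[38;2;35;35;50m[48;2;15;15;25m🬕[38;2;100;255;100m[48;2;25;25;37m🬫[38;2;100;255;100m[48;2;100;255;100m [38;2;100;255;100m[48;2;23;23;35m🬃[38;2;35;35;50m[48;2;15;15;25m🬕[38;2;35;35;50m[48;2;15;15;25m🬂[38;2;35;35;50m[48;2;15;15;25m🬕[38;2;35;35;50m[48;2;15;15;25m🬂[0m
[38;2;100;255;100m[48;2;15;15;25m🬺[38;2;100;255;100m[48;2;100;255;100m [38;2;100;255;100m[48;2;15;15;25m🬛[38;2;15;15;25m[48;2;100;255;100m🬐[38;2;100;255;100m[48;2;100;255;100m [38;2;100;255;100m[48;2;15;15;25m🬺[38;2;28;28;41m[48;2;100;255;100m🬊[38;2;15;15;25m[48;2;35;35;50m🬰[38;2;35;35;50m[48;2;15;15;25m🬛[38;2;15;15;25m[48;2;35;35;50m🬰[0m
[38;2;100;255;100m[48;2;28;28;41m🬆[38;2;23;23;35m[48;2;100;255;100m🬺[38;2;35;35;50m[48;2;15;15;25m🬲[38;2;15;15;25m[48;2;35;35;50m🬎[38;2;100;255;100m[48;2;30;30;43m🬂[38;2;100;255;100m[48;2;35;35;50m🬎[38;2;100;255;100m[48;2;35;35;50m🬝[38;2;100;255;100m[48;2;23;23;35m🬀[38;2;35;35;50m[48;2;15;15;25m🬲[38;2;15;15;25m[48;2;35;35;50m🬎[0m
[38;2;15;15;25m[48;2;15;15;25m [38;2;15;15;25m[48;2;15;15;25m [38;2;35;35;50m[48;2;15;15;25m▌[38;2;15;15;25m[48;2;15;15;25m [38;2;35;35;50m[48;2;15;15;25m▌[38;2;15;15;25m[48;2;15;15;25m [38;2;35;35;50m[48;2;15;15;25m▌[38;2;15;15;25m[48;2;15;15;25m [38;2;35;35;50m[48;2;15;15;25m▌[38;2;15;15;25m[48;2;15;15;25m [0m
</frame>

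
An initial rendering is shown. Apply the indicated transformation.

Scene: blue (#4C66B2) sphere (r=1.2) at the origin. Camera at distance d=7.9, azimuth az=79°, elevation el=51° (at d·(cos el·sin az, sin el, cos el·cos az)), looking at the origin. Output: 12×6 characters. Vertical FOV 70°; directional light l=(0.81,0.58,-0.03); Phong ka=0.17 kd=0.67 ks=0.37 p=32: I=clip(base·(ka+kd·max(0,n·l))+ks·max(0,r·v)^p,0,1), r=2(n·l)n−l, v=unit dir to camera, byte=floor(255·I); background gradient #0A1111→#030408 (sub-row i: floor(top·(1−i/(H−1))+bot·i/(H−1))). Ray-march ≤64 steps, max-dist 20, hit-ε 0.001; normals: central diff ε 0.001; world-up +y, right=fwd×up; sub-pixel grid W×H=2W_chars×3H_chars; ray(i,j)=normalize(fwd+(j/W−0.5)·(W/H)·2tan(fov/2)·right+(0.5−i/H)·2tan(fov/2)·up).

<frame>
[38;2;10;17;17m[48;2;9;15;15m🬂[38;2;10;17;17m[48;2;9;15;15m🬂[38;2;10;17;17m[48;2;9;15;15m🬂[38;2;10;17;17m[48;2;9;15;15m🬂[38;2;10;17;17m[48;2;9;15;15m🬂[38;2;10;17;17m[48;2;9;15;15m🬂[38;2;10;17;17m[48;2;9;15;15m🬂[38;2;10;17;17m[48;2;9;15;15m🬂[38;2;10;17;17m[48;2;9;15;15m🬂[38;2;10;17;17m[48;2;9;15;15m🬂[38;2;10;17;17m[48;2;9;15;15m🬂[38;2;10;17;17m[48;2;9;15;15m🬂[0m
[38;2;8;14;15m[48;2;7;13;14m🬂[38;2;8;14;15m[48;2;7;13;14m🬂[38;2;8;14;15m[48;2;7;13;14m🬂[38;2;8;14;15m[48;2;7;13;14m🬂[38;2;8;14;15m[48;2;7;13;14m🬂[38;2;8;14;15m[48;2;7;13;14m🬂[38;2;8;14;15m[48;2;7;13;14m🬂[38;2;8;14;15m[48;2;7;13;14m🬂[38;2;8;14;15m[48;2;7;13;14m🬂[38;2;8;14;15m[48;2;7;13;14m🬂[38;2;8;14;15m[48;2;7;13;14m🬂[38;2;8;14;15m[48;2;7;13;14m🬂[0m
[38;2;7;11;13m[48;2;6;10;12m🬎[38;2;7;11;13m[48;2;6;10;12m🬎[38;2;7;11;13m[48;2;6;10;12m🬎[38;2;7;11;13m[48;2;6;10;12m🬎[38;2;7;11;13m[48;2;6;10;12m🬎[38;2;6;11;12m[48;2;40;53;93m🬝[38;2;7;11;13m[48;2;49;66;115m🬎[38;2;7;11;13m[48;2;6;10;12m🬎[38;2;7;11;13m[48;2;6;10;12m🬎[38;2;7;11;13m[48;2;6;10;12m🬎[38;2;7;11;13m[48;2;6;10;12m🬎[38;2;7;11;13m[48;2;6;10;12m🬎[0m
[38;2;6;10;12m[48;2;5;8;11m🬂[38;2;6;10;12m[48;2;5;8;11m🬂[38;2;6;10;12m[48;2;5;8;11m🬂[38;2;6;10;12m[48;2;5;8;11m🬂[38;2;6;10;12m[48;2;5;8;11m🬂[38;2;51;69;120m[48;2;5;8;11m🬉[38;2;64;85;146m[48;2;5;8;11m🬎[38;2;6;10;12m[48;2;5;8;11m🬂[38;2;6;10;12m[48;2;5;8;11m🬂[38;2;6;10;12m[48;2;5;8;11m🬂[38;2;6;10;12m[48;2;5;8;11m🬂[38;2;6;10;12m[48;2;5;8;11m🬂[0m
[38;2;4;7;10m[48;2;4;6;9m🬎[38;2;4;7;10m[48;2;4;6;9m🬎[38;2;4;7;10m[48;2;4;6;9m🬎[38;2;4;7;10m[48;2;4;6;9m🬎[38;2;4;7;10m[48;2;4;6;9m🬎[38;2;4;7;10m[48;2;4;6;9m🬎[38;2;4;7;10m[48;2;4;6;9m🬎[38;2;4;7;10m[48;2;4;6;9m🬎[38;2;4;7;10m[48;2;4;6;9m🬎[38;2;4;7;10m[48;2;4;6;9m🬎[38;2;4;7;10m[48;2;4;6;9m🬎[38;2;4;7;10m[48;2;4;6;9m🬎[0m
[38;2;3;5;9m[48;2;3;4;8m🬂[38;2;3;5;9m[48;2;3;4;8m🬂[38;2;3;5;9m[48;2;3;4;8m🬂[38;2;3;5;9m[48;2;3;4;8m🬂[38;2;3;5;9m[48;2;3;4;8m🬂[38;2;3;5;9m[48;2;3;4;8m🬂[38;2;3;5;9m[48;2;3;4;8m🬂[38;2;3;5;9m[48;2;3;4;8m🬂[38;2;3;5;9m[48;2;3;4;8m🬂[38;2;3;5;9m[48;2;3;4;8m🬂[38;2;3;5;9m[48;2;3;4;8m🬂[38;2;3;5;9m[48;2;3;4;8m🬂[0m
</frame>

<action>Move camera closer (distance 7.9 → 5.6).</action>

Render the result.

<frame>
[38;2;10;17;17m[48;2;9;15;15m🬂[38;2;10;17;17m[48;2;9;15;15m🬂[38;2;10;17;17m[48;2;9;15;15m🬂[38;2;10;17;17m[48;2;9;15;15m🬂[38;2;10;17;17m[48;2;9;15;15m🬂[38;2;10;17;17m[48;2;9;15;15m🬂[38;2;10;17;17m[48;2;9;15;15m🬂[38;2;10;17;17m[48;2;9;15;15m🬂[38;2;10;17;17m[48;2;9;15;15m🬂[38;2;10;17;17m[48;2;9;15;15m🬂[38;2;10;17;17m[48;2;9;15;15m🬂[38;2;10;17;17m[48;2;9;15;15m🬂[0m
[38;2;8;14;15m[48;2;7;13;14m🬂[38;2;8;14;15m[48;2;7;13;14m🬂[38;2;8;14;15m[48;2;7;13;14m🬂[38;2;8;14;15m[48;2;7;13;14m🬂[38;2;8;14;15m[48;2;7;13;14m🬂[38;2;8;14;15m[48;2;7;13;14m🬂[38;2;8;14;15m[48;2;7;13;14m🬂[38;2;8;14;15m[48;2;7;13;14m🬂[38;2;8;14;15m[48;2;7;13;14m🬂[38;2;8;14;15m[48;2;7;13;14m🬂[38;2;8;14;15m[48;2;7;13;14m🬂[38;2;8;14;15m[48;2;7;13;14m🬂[0m
[38;2;7;11;13m[48;2;6;10;12m🬎[38;2;7;11;13m[48;2;6;10;12m🬎[38;2;7;11;13m[48;2;6;10;12m🬎[38;2;7;11;13m[48;2;6;10;12m🬎[38;2;7;11;13m[48;2;6;10;12m🬎[38;2;7;11;13m[48;2;41;56;98m🬆[38;2;7;12;13m[48;2;49;66;115m🬂[38;2;49;67;116m[48;2;6;11;12m🬏[38;2;7;11;13m[48;2;6;10;12m🬎[38;2;7;11;13m[48;2;6;10;12m🬎[38;2;7;11;13m[48;2;6;10;12m🬎[38;2;7;11;13m[48;2;6;10;12m🬎[0m
[38;2;6;10;12m[48;2;5;8;11m🬂[38;2;6;10;12m[48;2;5;8;11m🬂[38;2;6;10;12m[48;2;5;8;11m🬂[38;2;6;10;12m[48;2;5;8;11m🬂[38;2;6;10;12m[48;2;5;8;11m🬂[38;2;51;69;121m[48;2;5;8;11m🬬[38;2;77;98;160m[48;2;61;82;143m🬀[38;2;57;76;134m[48;2;5;8;11m🬄[38;2;6;10;12m[48;2;5;8;11m🬂[38;2;6;10;12m[48;2;5;8;11m🬂[38;2;6;10;12m[48;2;5;8;11m🬂[38;2;6;10;12m[48;2;5;8;11m🬂[0m
[38;2;4;7;10m[48;2;4;6;9m🬎[38;2;4;7;10m[48;2;4;6;9m🬎[38;2;4;7;10m[48;2;4;6;9m🬎[38;2;4;7;10m[48;2;4;6;9m🬎[38;2;4;7;10m[48;2;4;6;9m🬎[38;2;4;7;10m[48;2;4;6;9m🬎[38;2;4;7;10m[48;2;4;6;9m🬎[38;2;4;7;10m[48;2;4;6;9m🬎[38;2;4;7;10m[48;2;4;6;9m🬎[38;2;4;7;10m[48;2;4;6;9m🬎[38;2;4;7;10m[48;2;4;6;9m🬎[38;2;4;7;10m[48;2;4;6;9m🬎[0m
[38;2;3;5;9m[48;2;3;4;8m🬂[38;2;3;5;9m[48;2;3;4;8m🬂[38;2;3;5;9m[48;2;3;4;8m🬂[38;2;3;5;9m[48;2;3;4;8m🬂[38;2;3;5;9m[48;2;3;4;8m🬂[38;2;3;5;9m[48;2;3;4;8m🬂[38;2;3;5;9m[48;2;3;4;8m🬂[38;2;3;5;9m[48;2;3;4;8m🬂[38;2;3;5;9m[48;2;3;4;8m🬂[38;2;3;5;9m[48;2;3;4;8m🬂[38;2;3;5;9m[48;2;3;4;8m🬂[38;2;3;5;9m[48;2;3;4;8m🬂[0m
</frame>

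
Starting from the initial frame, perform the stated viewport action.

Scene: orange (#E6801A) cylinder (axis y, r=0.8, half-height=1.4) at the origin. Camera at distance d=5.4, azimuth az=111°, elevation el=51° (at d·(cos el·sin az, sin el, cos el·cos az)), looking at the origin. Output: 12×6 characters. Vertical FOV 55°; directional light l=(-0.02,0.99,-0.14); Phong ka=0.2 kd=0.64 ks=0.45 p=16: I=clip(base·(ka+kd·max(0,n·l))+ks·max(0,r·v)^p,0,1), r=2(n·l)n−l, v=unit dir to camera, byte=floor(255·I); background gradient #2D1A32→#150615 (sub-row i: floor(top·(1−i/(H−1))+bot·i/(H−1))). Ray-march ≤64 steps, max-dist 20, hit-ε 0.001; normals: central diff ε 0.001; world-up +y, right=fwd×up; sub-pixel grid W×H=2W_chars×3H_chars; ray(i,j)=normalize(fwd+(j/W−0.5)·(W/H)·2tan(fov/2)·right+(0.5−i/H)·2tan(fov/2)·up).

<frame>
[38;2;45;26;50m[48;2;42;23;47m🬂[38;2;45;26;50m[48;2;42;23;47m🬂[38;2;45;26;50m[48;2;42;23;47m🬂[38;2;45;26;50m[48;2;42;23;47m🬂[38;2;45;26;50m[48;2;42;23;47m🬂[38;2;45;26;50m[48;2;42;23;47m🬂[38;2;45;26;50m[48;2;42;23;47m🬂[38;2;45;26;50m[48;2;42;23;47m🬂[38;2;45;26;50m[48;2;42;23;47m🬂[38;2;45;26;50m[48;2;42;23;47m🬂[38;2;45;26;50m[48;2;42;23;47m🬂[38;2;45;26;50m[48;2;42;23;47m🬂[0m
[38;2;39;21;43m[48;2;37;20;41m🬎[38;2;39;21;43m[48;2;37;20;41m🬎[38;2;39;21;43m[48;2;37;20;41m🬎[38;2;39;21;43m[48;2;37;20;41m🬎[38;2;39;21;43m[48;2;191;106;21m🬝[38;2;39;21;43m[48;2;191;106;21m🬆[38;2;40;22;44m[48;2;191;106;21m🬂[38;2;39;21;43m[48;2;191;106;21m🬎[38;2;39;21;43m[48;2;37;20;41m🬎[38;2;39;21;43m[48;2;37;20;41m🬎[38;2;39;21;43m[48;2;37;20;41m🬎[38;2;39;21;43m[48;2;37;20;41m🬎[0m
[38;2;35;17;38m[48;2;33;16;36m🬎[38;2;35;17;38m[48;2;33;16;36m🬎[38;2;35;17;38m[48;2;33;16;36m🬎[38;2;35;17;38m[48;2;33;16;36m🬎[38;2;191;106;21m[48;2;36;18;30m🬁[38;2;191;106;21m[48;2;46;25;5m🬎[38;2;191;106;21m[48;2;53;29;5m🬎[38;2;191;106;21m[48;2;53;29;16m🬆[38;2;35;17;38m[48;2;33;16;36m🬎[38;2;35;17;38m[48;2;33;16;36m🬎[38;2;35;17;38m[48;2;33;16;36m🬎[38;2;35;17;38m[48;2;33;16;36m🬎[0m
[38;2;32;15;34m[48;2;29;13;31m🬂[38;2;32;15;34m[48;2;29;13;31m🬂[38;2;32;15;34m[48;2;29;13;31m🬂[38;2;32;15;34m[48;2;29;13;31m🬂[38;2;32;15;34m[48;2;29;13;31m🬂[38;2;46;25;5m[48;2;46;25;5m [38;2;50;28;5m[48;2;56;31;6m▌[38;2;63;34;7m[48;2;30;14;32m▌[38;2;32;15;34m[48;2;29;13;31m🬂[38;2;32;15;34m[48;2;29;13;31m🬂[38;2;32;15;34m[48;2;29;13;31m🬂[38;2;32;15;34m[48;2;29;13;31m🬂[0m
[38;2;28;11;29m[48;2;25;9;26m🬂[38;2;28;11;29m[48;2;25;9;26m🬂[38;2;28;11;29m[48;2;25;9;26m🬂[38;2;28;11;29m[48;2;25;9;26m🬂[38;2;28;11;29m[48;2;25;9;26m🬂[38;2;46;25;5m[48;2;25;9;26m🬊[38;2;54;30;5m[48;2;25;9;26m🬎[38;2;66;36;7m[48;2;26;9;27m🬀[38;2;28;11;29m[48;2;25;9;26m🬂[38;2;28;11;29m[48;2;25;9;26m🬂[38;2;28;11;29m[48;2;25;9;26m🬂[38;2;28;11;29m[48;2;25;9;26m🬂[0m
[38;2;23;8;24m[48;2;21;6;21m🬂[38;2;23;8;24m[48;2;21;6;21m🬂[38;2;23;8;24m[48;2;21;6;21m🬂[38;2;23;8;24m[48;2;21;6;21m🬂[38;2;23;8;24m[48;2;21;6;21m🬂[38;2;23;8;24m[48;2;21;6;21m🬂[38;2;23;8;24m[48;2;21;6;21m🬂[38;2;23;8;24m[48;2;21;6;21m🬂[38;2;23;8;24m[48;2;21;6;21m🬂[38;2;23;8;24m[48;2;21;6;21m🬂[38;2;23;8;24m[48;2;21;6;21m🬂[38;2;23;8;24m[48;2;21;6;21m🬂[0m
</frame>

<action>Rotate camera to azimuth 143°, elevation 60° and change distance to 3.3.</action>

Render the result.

<frame>
[38;2;45;26;50m[48;2;42;23;47m🬂[38;2;45;26;50m[48;2;42;23;47m🬂[38;2;45;26;50m[48;2;42;23;47m🬂[38;2;44;25;49m[48;2;191;106;21m🬆[38;2;45;26;50m[48;2;191;106;21m🬀[38;2;191;106;21m[48;2;191;106;21m [38;2;191;106;21m[48;2;191;106;21m [38;2;191;106;21m[48;2;191;106;21m [38;2;45;26;50m[48;2;191;106;21m🬂[38;2;191;106;21m[48;2;43;24;48m🬏[38;2;45;26;50m[48;2;42;23;47m🬂[38;2;45;26;50m[48;2;42;23;47m🬂[0m
[38;2;39;21;43m[48;2;37;20;41m🬎[38;2;39;21;43m[48;2;37;20;41m🬎[38;2;39;21;43m[48;2;37;20;41m🬎[38;2;191;106;21m[48;2;191;106;21m [38;2;191;106;21m[48;2;191;106;21m [38;2;191;106;21m[48;2;191;106;21m [38;2;191;106;21m[48;2;191;106;21m [38;2;191;106;21m[48;2;191;106;21m [38;2;191;106;21m[48;2;191;106;21m [38;2;191;106;21m[48;2;38;21;42m▌[38;2;39;21;43m[48;2;37;20;41m🬎[38;2;39;21;43m[48;2;37;20;41m🬎[0m
[38;2;35;17;38m[48;2;33;16;36m🬎[38;2;35;17;38m[48;2;33;16;36m🬎[38;2;35;17;38m[48;2;33;16;36m🬎[38;2;191;106;21m[48;2;38;19;26m🬊[38;2;191;106;21m[48;2;54;30;6m🬬[38;2;191;106;21m[48;2;193;108;22m🬎[38;2;192;107;22m[48;2;193;108;23m🬎[38;2;192;107;22m[48;2;193;108;23m🬎[38;2;192;107;22m[48;2;67;37;7m🬎[38;2;192;107;21m[48;2;34;16;37m🬀[38;2;35;17;38m[48;2;33;16;36m🬎[38;2;35;17;38m[48;2;33;16;36m🬎[0m
[38;2;32;15;34m[48;2;29;13;31m🬂[38;2;32;15;34m[48;2;29;13;31m🬂[38;2;32;15;34m[48;2;29;13;31m🬂[38;2;32;15;34m[48;2;29;13;31m🬂[38;2;50;27;5m[48;2;29;13;31m🬬[38;2;58;32;6m[48;2;55;30;6m▐[38;2;60;33;6m[48;2;62;34;7m▌[38;2;63;35;7m[48;2;65;36;7m▌[38;2;66;37;7m[48;2;30;13;32m🬄[38;2;32;15;34m[48;2;29;13;31m🬂[38;2;32;15;34m[48;2;29;13;31m🬂[38;2;32;15;34m[48;2;29;13;31m🬂[0m
[38;2;28;11;29m[48;2;25;9;26m🬂[38;2;28;11;29m[48;2;25;9;26m🬂[38;2;28;11;29m[48;2;25;9;26m🬂[38;2;28;11;29m[48;2;25;9;26m🬂[38;2;47;26;5m[48;2;26;9;27m🬁[38;2;56;31;6m[48;2;50;28;5m🬨[38;2;60;33;6m[48;2;63;35;7m▌[38;2;65;36;7m[48;2;25;9;26m🬕[38;2;28;11;29m[48;2;25;9;26m🬂[38;2;28;11;29m[48;2;25;9;26m🬂[38;2;28;11;29m[48;2;25;9;26m🬂[38;2;28;11;29m[48;2;25;9;26m🬂[0m
[38;2;23;8;24m[48;2;21;6;21m🬂[38;2;23;8;24m[48;2;21;6;21m🬂[38;2;23;8;24m[48;2;21;6;21m🬂[38;2;23;8;24m[48;2;21;6;21m🬂[38;2;23;8;24m[48;2;21;6;21m🬂[38;2;23;8;24m[48;2;21;6;21m🬂[38;2;23;8;24m[48;2;21;6;21m🬂[38;2;23;8;24m[48;2;21;6;21m🬂[38;2;23;8;24m[48;2;21;6;21m🬂[38;2;23;8;24m[48;2;21;6;21m🬂[38;2;23;8;24m[48;2;21;6;21m🬂[38;2;23;8;24m[48;2;21;6;21m🬂[0m
</frame>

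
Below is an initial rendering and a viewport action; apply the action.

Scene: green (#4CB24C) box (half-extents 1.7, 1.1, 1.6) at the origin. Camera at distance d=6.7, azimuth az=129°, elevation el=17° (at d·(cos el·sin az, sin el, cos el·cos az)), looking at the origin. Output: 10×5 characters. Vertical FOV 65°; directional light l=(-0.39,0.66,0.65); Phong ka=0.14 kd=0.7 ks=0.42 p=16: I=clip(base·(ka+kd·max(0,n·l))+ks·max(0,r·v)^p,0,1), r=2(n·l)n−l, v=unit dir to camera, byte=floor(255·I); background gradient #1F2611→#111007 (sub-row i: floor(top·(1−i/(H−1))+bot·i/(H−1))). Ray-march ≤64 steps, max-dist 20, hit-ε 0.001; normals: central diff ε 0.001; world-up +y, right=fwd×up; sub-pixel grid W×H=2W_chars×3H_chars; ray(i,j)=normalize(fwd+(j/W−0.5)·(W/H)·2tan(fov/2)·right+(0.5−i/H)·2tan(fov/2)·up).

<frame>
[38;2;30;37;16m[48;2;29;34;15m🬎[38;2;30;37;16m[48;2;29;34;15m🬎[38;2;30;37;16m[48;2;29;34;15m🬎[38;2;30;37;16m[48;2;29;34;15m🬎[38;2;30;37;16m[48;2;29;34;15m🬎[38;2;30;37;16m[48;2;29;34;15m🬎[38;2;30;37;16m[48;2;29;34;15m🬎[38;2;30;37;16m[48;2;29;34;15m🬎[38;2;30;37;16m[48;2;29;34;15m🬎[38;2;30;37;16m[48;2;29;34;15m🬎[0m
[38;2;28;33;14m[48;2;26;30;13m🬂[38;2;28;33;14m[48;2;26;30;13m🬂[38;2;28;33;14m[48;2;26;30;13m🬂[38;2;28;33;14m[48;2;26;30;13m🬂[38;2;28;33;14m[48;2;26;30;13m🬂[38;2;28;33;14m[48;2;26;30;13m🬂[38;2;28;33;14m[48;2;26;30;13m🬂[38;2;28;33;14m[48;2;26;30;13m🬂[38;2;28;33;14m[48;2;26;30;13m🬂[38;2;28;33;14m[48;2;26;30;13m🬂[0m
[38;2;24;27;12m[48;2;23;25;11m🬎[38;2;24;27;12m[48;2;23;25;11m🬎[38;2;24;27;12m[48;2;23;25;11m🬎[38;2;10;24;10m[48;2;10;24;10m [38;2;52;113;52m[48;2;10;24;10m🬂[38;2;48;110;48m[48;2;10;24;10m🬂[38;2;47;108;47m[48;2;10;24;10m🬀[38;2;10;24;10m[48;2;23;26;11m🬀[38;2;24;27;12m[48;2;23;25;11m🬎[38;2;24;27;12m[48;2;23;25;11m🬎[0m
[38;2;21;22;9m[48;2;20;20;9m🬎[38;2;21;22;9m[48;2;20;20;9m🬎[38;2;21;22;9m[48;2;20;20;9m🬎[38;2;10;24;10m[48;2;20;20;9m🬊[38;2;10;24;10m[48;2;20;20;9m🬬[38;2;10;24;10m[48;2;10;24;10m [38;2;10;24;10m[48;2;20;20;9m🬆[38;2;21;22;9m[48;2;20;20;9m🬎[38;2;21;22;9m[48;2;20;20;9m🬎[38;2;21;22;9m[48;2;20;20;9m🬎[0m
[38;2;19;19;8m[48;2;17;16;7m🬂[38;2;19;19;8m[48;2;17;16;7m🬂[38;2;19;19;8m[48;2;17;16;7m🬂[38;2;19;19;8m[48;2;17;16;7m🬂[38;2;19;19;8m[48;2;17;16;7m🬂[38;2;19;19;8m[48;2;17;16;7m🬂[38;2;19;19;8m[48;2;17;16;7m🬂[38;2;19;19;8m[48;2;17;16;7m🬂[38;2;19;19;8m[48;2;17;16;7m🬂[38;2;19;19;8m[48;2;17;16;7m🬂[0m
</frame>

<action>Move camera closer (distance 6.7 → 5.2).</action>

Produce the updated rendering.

<frame>
[38;2;30;37;16m[48;2;29;34;15m🬎[38;2;30;37;16m[48;2;29;34;15m🬎[38;2;30;37;16m[48;2;29;34;15m🬎[38;2;30;37;16m[48;2;29;34;15m🬎[38;2;30;37;16m[48;2;29;34;15m🬎[38;2;30;37;16m[48;2;29;34;15m🬎[38;2;30;37;16m[48;2;29;34;15m🬎[38;2;30;37;16m[48;2;29;34;15m🬎[38;2;30;37;16m[48;2;29;34;15m🬎[38;2;30;37;16m[48;2;29;34;15m🬎[0m
[38;2;28;33;14m[48;2;26;30;13m🬂[38;2;28;33;14m[48;2;26;30;13m🬂[38;2;27;31;13m[48;2;49;110;49m🬝[38;2;27;32;14m[48;2;49;110;49m🬎[38;2;27;32;14m[48;2;48;109;48m🬎[38;2;27;32;14m[48;2;46;108;46m🬎[38;2;27;32;14m[48;2;45;107;45m🬎[38;2;45;107;45m[48;2;24;30;13m🬏[38;2;28;33;14m[48;2;26;30;13m🬂[38;2;28;33;14m[48;2;26;30;13m🬂[0m
[38;2;24;27;12m[48;2;23;25;11m🬎[38;2;24;27;12m[48;2;23;25;11m🬎[38;2;23;26;11m[48;2;10;24;10m▌[38;2;10;24;10m[48;2;10;24;10m [38;2;10;24;10m[48;2;10;24;10m [38;2;10;24;10m[48;2;10;24;10m [38;2;10;24;10m[48;2;10;24;10m [38;2;10;24;10m[48;2;23;26;11m🬕[38;2;24;27;12m[48;2;23;25;11m🬎[38;2;24;27;12m[48;2;23;25;11m🬎[0m
[38;2;21;22;9m[48;2;20;20;9m🬎[38;2;21;22;9m[48;2;20;20;9m🬎[38;2;20;21;9m[48;2;10;24;10m🬲[38;2;10;24;10m[48;2;20;20;9m🬬[38;2;10;24;10m[48;2;10;24;10m [38;2;10;24;10m[48;2;10;24;10m [38;2;10;24;10m[48;2;10;24;10m [38;2;10;24;10m[48;2;20;21;9m🬄[38;2;21;22;9m[48;2;20;20;9m🬎[38;2;21;22;9m[48;2;20;20;9m🬎[0m
[38;2;19;19;8m[48;2;17;16;7m🬂[38;2;19;19;8m[48;2;17;16;7m🬂[38;2;19;19;8m[48;2;17;16;7m🬂[38;2;19;19;8m[48;2;17;16;7m🬂[38;2;10;24;10m[48;2;17;16;7m🬂[38;2;10;24;10m[48;2;17;16;7m🬎[38;2;10;24;10m[48;2;17;17;7m🬀[38;2;19;19;8m[48;2;17;16;7m🬂[38;2;19;19;8m[48;2;17;16;7m🬂[38;2;19;19;8m[48;2;17;16;7m🬂[0m
</frame>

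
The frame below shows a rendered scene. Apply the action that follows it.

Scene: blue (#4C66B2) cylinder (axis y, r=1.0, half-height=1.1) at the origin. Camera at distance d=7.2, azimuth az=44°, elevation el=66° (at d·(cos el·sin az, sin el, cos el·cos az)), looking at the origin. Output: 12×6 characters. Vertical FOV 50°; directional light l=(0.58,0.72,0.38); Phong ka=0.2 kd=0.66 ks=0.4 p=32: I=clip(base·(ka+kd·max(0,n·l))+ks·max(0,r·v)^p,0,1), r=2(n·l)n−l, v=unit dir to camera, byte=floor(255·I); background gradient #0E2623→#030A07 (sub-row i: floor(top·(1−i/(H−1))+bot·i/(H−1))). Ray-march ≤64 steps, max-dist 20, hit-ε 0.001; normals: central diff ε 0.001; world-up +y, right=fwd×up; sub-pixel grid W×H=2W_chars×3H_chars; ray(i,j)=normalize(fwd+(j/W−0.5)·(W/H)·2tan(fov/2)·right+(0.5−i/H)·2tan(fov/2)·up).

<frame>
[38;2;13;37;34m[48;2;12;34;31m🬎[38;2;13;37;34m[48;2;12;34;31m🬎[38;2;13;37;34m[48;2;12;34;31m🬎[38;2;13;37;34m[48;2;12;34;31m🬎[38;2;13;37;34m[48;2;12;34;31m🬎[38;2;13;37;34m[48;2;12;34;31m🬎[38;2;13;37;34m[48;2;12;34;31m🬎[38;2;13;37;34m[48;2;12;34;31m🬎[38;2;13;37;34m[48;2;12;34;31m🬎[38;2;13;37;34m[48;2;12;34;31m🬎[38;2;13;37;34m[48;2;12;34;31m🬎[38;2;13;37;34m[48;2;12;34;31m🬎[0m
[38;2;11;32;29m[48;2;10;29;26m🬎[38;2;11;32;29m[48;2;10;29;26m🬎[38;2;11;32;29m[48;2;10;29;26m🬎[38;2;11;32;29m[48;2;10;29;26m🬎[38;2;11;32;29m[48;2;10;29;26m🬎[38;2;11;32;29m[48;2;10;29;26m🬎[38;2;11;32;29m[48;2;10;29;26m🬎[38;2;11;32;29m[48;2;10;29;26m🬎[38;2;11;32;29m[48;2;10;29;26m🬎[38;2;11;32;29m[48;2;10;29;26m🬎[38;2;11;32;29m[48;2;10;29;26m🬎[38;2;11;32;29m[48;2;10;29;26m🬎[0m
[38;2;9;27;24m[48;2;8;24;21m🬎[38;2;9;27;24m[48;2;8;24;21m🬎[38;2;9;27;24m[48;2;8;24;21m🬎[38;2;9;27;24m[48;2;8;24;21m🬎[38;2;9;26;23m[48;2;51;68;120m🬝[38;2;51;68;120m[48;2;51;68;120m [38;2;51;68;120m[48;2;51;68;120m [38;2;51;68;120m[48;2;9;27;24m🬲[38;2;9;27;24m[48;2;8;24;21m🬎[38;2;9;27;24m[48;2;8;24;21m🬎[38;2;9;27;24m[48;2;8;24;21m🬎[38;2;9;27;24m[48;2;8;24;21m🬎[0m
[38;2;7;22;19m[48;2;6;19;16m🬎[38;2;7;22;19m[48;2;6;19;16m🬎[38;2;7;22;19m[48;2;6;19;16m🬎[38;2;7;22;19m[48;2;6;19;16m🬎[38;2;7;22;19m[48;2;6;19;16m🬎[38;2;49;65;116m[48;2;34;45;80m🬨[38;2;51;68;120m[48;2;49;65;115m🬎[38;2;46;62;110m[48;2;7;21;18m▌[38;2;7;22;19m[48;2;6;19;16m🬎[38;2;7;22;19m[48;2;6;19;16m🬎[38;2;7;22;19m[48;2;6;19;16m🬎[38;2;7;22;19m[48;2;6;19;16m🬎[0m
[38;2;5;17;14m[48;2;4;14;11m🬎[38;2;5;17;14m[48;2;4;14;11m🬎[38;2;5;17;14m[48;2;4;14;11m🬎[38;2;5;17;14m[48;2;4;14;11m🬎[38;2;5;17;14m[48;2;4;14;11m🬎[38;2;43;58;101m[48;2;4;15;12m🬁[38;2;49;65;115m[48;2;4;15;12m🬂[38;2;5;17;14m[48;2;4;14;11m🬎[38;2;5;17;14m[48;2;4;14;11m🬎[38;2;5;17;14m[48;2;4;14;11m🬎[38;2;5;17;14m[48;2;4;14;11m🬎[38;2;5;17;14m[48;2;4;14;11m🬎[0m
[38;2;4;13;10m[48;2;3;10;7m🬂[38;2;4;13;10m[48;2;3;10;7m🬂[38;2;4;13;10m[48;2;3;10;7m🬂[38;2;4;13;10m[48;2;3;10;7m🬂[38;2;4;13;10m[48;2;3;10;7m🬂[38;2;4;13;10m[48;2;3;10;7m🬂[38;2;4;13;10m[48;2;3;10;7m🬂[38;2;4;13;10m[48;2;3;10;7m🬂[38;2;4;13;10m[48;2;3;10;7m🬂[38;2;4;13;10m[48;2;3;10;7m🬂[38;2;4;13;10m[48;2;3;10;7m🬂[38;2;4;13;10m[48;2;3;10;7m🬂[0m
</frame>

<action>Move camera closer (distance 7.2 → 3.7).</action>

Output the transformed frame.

<frame>
[38;2;13;37;34m[48;2;12;34;31m🬎[38;2;13;37;34m[48;2;12;34;31m🬎[38;2;13;37;34m[48;2;12;34;31m🬎[38;2;13;37;34m[48;2;12;34;31m🬎[38;2;13;37;34m[48;2;51;68;120m🬎[38;2;14;38;35m[48;2;51;68;120m🬂[38;2;14;38;35m[48;2;51;68;120m🬂[38;2;51;68;120m[48;2;13;37;34m🬱[38;2;51;68;120m[48;2;13;36;33m🬏[38;2;13;37;34m[48;2;12;34;31m🬎[38;2;13;37;34m[48;2;12;34;31m🬎[38;2;13;37;34m[48;2;12;34;31m🬎[0m
[38;2;11;32;29m[48;2;10;29;26m🬎[38;2;11;32;29m[48;2;10;29;26m🬎[38;2;11;32;29m[48;2;10;29;26m🬎[38;2;12;33;30m[48;2;51;68;120m🬀[38;2;51;68;120m[48;2;51;68;120m [38;2;51;68;120m[48;2;51;68;120m [38;2;51;68;120m[48;2;51;68;120m [38;2;51;68;120m[48;2;51;68;120m [38;2;51;68;120m[48;2;51;68;120m [38;2;51;68;120m[48;2;11;31;28m🬓[38;2;11;32;29m[48;2;10;29;26m🬎[38;2;11;32;29m[48;2;10;29;26m🬎[0m
[38;2;9;27;24m[48;2;8;24;21m🬎[38;2;9;27;24m[48;2;8;24;21m🬎[38;2;51;68;120m[48;2;9;26;23m▐[38;2;51;68;120m[48;2;51;68;120m [38;2;51;68;120m[48;2;51;68;120m [38;2;51;68;120m[48;2;51;68;120m [38;2;51;68;120m[48;2;51;68;120m [38;2;51;68;120m[48;2;51;68;120m [38;2;51;68;120m[48;2;51;68;120m [38;2;51;68;120m[48;2;51;68;120m [38;2;9;27;24m[48;2;8;24;21m🬎[38;2;9;27;24m[48;2;8;24;21m🬎[0m
[38;2;7;22;19m[48;2;6;19;16m🬎[38;2;7;22;19m[48;2;6;19;16m🬎[38;2;7;22;19m[48;2;6;19;16m🬎[38;2;51;68;120m[48;2;6;19;16m🬬[38;2;51;68;120m[48;2;51;68;120m [38;2;51;68;120m[48;2;51;68;120m [38;2;51;68;120m[48;2;51;68;120m [38;2;51;68;120m[48;2;51;68;120m [38;2;51;68;120m[48;2;51;68;120m [38;2;51;68;120m[48;2;6;20;17m🬄[38;2;7;22;19m[48;2;6;19;16m🬎[38;2;7;22;19m[48;2;6;19;16m🬎[0m
[38;2;5;17;14m[48;2;4;14;11m🬎[38;2;5;17;14m[48;2;4;14;11m🬎[38;2;5;17;14m[48;2;4;14;11m🬎[38;2;5;17;14m[48;2;4;14;11m🬎[38;2;44;59;104m[48;2;4;14;11m🬊[38;2;49;66;117m[48;2;45;61;107m🬊[38;2;51;68;120m[48;2;49;65;115m🬂[38;2;49;66;117m[48;2;4;14;11m🬝[38;2;48;65;113m[48;2;4;15;12m🬀[38;2;5;17;14m[48;2;4;14;11m🬎[38;2;5;17;14m[48;2;4;14;11m🬎[38;2;5;17;14m[48;2;4;14;11m🬎[0m
[38;2;4;13;10m[48;2;3;10;7m🬂[38;2;4;13;10m[48;2;3;10;7m🬂[38;2;4;13;10m[48;2;3;10;7m🬂[38;2;4;13;10m[48;2;3;10;7m🬂[38;2;4;13;10m[48;2;3;10;7m🬂[38;2;4;13;10m[48;2;3;10;7m🬂[38;2;49;65;115m[48;2;3;11;8m🬀[38;2;4;13;10m[48;2;3;10;7m🬂[38;2;4;13;10m[48;2;3;10;7m🬂[38;2;4;13;10m[48;2;3;10;7m🬂[38;2;4;13;10m[48;2;3;10;7m🬂[38;2;4;13;10m[48;2;3;10;7m🬂[0m
</frame>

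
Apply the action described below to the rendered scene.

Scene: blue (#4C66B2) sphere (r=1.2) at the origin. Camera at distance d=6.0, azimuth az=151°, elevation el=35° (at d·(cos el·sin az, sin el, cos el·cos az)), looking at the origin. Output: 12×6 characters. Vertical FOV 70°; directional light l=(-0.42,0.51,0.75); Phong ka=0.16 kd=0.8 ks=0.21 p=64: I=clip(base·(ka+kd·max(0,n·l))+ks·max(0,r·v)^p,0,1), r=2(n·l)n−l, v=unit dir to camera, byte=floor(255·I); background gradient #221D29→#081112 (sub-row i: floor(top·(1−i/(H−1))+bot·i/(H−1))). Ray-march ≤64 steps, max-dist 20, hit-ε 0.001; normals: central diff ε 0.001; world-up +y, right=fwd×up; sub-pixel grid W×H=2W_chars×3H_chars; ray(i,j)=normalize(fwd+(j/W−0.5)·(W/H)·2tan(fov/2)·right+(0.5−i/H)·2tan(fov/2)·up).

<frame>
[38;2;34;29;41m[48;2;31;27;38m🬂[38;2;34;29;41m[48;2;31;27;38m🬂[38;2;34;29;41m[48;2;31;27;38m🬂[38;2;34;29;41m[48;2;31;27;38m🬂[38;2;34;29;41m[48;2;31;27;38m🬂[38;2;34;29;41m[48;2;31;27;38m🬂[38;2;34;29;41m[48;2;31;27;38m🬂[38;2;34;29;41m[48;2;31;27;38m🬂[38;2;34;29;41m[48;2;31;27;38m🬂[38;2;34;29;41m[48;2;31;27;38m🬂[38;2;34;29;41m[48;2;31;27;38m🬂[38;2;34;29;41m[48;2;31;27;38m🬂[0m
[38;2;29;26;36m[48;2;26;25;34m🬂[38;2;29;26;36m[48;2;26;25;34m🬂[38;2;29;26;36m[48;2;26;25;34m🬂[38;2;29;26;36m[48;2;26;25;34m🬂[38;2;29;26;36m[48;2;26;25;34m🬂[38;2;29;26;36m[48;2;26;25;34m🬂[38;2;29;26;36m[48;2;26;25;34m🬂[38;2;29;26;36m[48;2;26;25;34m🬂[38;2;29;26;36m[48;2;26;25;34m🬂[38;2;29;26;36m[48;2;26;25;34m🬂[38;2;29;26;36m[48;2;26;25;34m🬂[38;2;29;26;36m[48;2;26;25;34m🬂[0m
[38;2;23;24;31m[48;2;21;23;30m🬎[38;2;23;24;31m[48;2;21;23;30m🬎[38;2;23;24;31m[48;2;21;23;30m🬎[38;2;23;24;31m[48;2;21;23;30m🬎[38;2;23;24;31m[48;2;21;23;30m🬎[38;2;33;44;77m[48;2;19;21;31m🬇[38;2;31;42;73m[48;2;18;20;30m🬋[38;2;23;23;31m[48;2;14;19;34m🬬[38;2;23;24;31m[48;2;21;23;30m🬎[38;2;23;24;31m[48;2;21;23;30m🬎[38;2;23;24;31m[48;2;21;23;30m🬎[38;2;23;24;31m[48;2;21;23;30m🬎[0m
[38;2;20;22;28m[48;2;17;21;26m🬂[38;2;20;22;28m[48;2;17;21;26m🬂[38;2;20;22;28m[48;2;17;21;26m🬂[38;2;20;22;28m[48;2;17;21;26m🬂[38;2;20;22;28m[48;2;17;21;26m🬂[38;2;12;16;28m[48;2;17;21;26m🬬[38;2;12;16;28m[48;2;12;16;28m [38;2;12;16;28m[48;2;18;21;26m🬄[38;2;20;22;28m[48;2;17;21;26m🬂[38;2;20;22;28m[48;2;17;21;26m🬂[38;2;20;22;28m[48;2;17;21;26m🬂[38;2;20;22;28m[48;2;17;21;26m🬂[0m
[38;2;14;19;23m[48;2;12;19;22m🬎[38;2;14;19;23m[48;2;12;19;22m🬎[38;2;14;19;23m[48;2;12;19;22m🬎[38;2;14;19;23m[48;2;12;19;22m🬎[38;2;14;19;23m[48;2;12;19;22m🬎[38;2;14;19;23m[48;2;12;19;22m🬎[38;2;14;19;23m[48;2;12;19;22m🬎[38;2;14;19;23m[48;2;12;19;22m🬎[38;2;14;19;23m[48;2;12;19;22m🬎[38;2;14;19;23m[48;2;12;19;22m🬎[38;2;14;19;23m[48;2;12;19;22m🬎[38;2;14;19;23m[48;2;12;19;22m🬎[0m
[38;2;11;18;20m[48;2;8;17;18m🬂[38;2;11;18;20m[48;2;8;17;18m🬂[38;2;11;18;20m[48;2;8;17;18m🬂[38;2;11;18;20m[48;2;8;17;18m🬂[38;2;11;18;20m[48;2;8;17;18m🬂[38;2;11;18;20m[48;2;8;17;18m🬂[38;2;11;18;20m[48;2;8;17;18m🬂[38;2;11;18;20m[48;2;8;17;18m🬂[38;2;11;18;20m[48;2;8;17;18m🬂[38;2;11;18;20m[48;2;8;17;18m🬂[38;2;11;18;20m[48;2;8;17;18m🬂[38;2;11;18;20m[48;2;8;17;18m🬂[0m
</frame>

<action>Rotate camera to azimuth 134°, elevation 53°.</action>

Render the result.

<frame>
[38;2;34;29;41m[48;2;31;27;38m🬂[38;2;34;29;41m[48;2;31;27;38m🬂[38;2;34;29;41m[48;2;31;27;38m🬂[38;2;34;29;41m[48;2;31;27;38m🬂[38;2;34;29;41m[48;2;31;27;38m🬂[38;2;34;29;41m[48;2;31;27;38m🬂[38;2;34;29;41m[48;2;31;27;38m🬂[38;2;34;29;41m[48;2;31;27;38m🬂[38;2;34;29;41m[48;2;31;27;38m🬂[38;2;34;29;41m[48;2;31;27;38m🬂[38;2;34;29;41m[48;2;31;27;38m🬂[38;2;34;29;41m[48;2;31;27;38m🬂[0m
[38;2;29;26;36m[48;2;26;25;34m🬂[38;2;29;26;36m[48;2;26;25;34m🬂[38;2;29;26;36m[48;2;26;25;34m🬂[38;2;29;26;36m[48;2;26;25;34m🬂[38;2;29;26;36m[48;2;26;25;34m🬂[38;2;29;26;36m[48;2;26;25;34m🬂[38;2;29;26;36m[48;2;26;25;34m🬂[38;2;29;26;36m[48;2;26;25;34m🬂[38;2;29;26;36m[48;2;26;25;34m🬂[38;2;29;26;36m[48;2;26;25;34m🬂[38;2;29;26;36m[48;2;26;25;34m🬂[38;2;29;26;36m[48;2;26;25;34m🬂[0m
[38;2;23;24;31m[48;2;21;23;30m🬎[38;2;23;24;31m[48;2;21;23;30m🬎[38;2;23;24;31m[48;2;21;23;30m🬎[38;2;23;24;31m[48;2;21;23;30m🬎[38;2;23;24;31m[48;2;21;23;30m🬎[38;2;25;28;41m[48;2;46;62;108m🬥[38;2;23;27;43m[48;2;47;62;108m🬰[38;2;18;24;42m[48;2;23;23;31m🬏[38;2;23;24;31m[48;2;21;23;30m🬎[38;2;23;24;31m[48;2;21;23;30m🬎[38;2;23;24;31m[48;2;21;23;30m🬎[38;2;23;24;31m[48;2;21;23;30m🬎[0m
[38;2;20;22;28m[48;2;17;21;26m🬂[38;2;20;22;28m[48;2;17;21;26m🬂[38;2;20;22;28m[48;2;17;21;26m🬂[38;2;20;22;28m[48;2;17;21;26m🬂[38;2;20;22;28m[48;2;17;21;26m🬂[38;2;18;24;42m[48;2;13;17;27m🬀[38;2;12;16;28m[48;2;12;16;28m [38;2;12;16;28m[48;2;18;21;26m🬄[38;2;20;22;28m[48;2;17;21;26m🬂[38;2;20;22;28m[48;2;17;21;26m🬂[38;2;20;22;28m[48;2;17;21;26m🬂[38;2;20;22;28m[48;2;17;21;26m🬂[0m
[38;2;14;19;23m[48;2;12;19;22m🬎[38;2;14;19;23m[48;2;12;19;22m🬎[38;2;14;19;23m[48;2;12;19;22m🬎[38;2;14;19;23m[48;2;12;19;22m🬎[38;2;14;19;23m[48;2;12;19;22m🬎[38;2;14;19;23m[48;2;12;19;22m🬎[38;2;14;19;23m[48;2;12;19;22m🬎[38;2;14;19;23m[48;2;12;19;22m🬎[38;2;14;19;23m[48;2;12;19;22m🬎[38;2;14;19;23m[48;2;12;19;22m🬎[38;2;14;19;23m[48;2;12;19;22m🬎[38;2;14;19;23m[48;2;12;19;22m🬎[0m
[38;2;11;18;20m[48;2;8;17;18m🬂[38;2;11;18;20m[48;2;8;17;18m🬂[38;2;11;18;20m[48;2;8;17;18m🬂[38;2;11;18;20m[48;2;8;17;18m🬂[38;2;11;18;20m[48;2;8;17;18m🬂[38;2;11;18;20m[48;2;8;17;18m🬂[38;2;11;18;20m[48;2;8;17;18m🬂[38;2;11;18;20m[48;2;8;17;18m🬂[38;2;11;18;20m[48;2;8;17;18m🬂[38;2;11;18;20m[48;2;8;17;18m🬂[38;2;11;18;20m[48;2;8;17;18m🬂[38;2;11;18;20m[48;2;8;17;18m🬂[0m
</frame>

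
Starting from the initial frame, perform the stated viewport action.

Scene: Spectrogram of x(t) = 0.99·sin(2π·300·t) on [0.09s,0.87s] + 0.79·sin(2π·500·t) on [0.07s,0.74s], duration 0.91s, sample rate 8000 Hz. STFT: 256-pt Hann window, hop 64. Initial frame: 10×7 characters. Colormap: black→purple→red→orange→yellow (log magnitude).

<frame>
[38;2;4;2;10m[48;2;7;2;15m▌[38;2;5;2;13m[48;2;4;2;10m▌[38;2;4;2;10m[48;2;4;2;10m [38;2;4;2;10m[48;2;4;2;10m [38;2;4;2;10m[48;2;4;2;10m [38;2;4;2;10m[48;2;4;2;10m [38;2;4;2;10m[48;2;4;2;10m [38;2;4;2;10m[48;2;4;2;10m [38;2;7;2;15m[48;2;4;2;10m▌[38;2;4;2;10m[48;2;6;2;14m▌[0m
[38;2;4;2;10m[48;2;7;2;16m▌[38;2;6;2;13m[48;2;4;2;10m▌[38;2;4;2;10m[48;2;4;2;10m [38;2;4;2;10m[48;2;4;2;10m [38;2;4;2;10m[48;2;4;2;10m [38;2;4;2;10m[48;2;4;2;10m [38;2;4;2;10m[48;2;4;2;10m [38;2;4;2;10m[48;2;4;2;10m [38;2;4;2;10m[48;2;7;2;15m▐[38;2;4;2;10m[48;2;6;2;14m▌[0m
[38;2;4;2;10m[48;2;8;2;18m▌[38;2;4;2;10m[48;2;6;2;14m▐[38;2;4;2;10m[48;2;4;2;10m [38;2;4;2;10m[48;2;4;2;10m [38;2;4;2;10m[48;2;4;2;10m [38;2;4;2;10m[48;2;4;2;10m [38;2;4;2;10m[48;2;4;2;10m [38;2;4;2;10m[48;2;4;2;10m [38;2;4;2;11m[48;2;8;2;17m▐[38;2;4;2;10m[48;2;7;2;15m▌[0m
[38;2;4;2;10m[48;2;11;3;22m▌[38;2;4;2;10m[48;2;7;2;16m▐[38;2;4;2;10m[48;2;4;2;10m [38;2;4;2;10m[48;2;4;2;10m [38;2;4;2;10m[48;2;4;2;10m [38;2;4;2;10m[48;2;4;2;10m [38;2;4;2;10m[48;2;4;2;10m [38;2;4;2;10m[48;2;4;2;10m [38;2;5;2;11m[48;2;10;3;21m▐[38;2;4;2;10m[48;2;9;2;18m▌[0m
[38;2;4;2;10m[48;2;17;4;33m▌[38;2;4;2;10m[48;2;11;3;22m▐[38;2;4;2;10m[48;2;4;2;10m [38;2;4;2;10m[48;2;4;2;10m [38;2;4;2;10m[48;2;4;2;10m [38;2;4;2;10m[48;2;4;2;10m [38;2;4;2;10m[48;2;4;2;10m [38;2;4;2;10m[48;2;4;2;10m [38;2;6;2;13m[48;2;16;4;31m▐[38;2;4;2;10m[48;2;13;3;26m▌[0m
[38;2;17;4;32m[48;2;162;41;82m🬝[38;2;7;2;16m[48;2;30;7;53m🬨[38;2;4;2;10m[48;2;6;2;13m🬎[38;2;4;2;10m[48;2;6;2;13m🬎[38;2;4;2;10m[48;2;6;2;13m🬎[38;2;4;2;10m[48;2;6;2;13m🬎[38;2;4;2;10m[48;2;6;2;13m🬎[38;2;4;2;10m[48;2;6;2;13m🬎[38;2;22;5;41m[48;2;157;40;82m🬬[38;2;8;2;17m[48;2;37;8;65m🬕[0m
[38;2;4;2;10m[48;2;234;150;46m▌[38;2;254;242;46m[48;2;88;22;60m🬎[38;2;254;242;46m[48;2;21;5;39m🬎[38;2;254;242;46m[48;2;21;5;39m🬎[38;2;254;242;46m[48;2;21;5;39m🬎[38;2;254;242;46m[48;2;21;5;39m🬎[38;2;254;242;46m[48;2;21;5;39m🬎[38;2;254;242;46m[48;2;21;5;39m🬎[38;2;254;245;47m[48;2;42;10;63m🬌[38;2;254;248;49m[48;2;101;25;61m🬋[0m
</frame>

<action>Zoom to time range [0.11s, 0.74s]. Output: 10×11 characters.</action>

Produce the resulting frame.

<frame>
[38;2;4;2;10m[48;2;4;2;10m [38;2;4;2;10m[48;2;4;2;10m [38;2;4;2;10m[48;2;4;2;10m [38;2;4;2;10m[48;2;4;2;10m [38;2;4;2;10m[48;2;4;2;10m [38;2;4;2;10m[48;2;4;2;10m [38;2;4;2;10m[48;2;4;2;10m [38;2;4;2;10m[48;2;4;2;10m [38;2;4;2;10m[48;2;4;2;10m [38;2;4;2;10m[48;2;4;2;10m [0m
[38;2;4;2;10m[48;2;4;2;10m [38;2;4;2;10m[48;2;4;2;10m [38;2;4;2;10m[48;2;4;2;10m [38;2;4;2;10m[48;2;4;2;10m [38;2;4;2;10m[48;2;4;2;10m [38;2;4;2;10m[48;2;4;2;10m [38;2;4;2;10m[48;2;4;2;10m [38;2;4;2;10m[48;2;4;2;10m [38;2;4;2;10m[48;2;4;2;10m [38;2;4;2;10m[48;2;4;2;10m [0m
[38;2;4;2;10m[48;2;4;2;10m [38;2;4;2;10m[48;2;4;2;10m [38;2;4;2;10m[48;2;4;2;10m [38;2;4;2;10m[48;2;4;2;10m [38;2;4;2;10m[48;2;4;2;10m [38;2;4;2;10m[48;2;4;2;10m [38;2;4;2;10m[48;2;4;2;10m [38;2;4;2;10m[48;2;4;2;10m [38;2;4;2;10m[48;2;4;2;10m [38;2;4;2;10m[48;2;4;2;10m [0m
[38;2;4;2;10m[48;2;4;2;10m [38;2;4;2;10m[48;2;4;2;10m [38;2;4;2;10m[48;2;4;2;10m [38;2;4;2;10m[48;2;4;2;10m [38;2;4;2;10m[48;2;4;2;10m [38;2;4;2;10m[48;2;4;2;10m [38;2;4;2;10m[48;2;4;2;10m [38;2;4;2;10m[48;2;4;2;10m [38;2;4;2;10m[48;2;4;2;10m [38;2;4;2;10m[48;2;4;2;10m [0m
[38;2;4;2;10m[48;2;4;2;10m [38;2;4;2;10m[48;2;4;2;10m [38;2;4;2;10m[48;2;4;2;10m [38;2;4;2;10m[48;2;4;2;10m [38;2;4;2;10m[48;2;4;2;10m [38;2;4;2;10m[48;2;4;2;10m [38;2;4;2;10m[48;2;4;2;10m [38;2;4;2;10m[48;2;4;2;10m [38;2;4;2;10m[48;2;4;2;10m [38;2;4;2;10m[48;2;4;2;10m [0m
[38;2;4;2;10m[48;2;4;2;10m [38;2;4;2;10m[48;2;4;2;10m [38;2;4;2;10m[48;2;4;2;10m [38;2;4;2;10m[48;2;4;2;10m [38;2;4;2;10m[48;2;4;2;10m [38;2;4;2;10m[48;2;4;2;10m [38;2;4;2;10m[48;2;4;2;10m [38;2;4;2;10m[48;2;4;2;10m [38;2;4;2;10m[48;2;4;2;10m [38;2;4;2;10m[48;2;4;2;10m [0m
[38;2;4;2;10m[48;2;4;2;10m [38;2;4;2;10m[48;2;4;2;10m [38;2;4;2;10m[48;2;4;2;10m [38;2;4;2;10m[48;2;4;2;10m [38;2;4;2;10m[48;2;4;2;10m [38;2;4;2;10m[48;2;4;2;10m [38;2;4;2;10m[48;2;4;2;10m [38;2;4;2;10m[48;2;4;2;10m [38;2;4;2;10m[48;2;4;2;10m [38;2;4;2;10m[48;2;4;2;10m [0m
[38;2;4;2;10m[48;2;4;2;10m [38;2;4;2;10m[48;2;4;2;10m [38;2;4;2;10m[48;2;4;2;10m [38;2;4;2;10m[48;2;4;2;10m [38;2;4;2;10m[48;2;4;2;10m [38;2;4;2;10m[48;2;4;2;10m [38;2;4;2;10m[48;2;4;2;10m [38;2;4;2;10m[48;2;4;2;10m [38;2;4;2;10m[48;2;4;2;10m [38;2;4;2;10m[48;2;4;2;10m [0m
[38;2;4;2;10m[48;2;4;2;10m [38;2;4;2;10m[48;2;4;2;10m [38;2;4;2;10m[48;2;4;2;10m [38;2;4;2;10m[48;2;4;2;10m [38;2;4;2;10m[48;2;4;2;10m [38;2;4;2;10m[48;2;4;2;10m [38;2;4;2;10m[48;2;4;2;10m [38;2;4;2;10m[48;2;4;2;10m [38;2;4;2;10m[48;2;4;2;10m [38;2;4;2;10m[48;2;4;2;10m [0m
[38;2;5;2;12m[48;2;252;206;31m🬂[38;2;5;2;12m[48;2;252;206;32m🬂[38;2;5;2;12m[48;2;252;206;31m🬂[38;2;5;2;12m[48;2;252;206;32m🬂[38;2;5;2;12m[48;2;252;206;31m🬂[38;2;5;2;12m[48;2;252;206;32m🬂[38;2;5;2;12m[48;2;252;206;31m🬂[38;2;5;2;12m[48;2;252;206;32m🬂[38;2;5;2;12m[48;2;252;206;31m🬂[38;2;5;2;12m[48;2;252;206;32m🬂[0m
[38;2;254;249;49m[48;2;25;6;46m🬂[38;2;254;249;49m[48;2;25;6;45m🬂[38;2;254;249;49m[48;2;25;6;46m🬂[38;2;254;249;49m[48;2;25;6;45m🬂[38;2;254;249;49m[48;2;25;6;46m🬂[38;2;254;249;49m[48;2;25;6;45m🬂[38;2;254;249;49m[48;2;25;6;46m🬂[38;2;254;249;49m[48;2;25;6;45m🬂[38;2;254;249;49m[48;2;25;6;46m🬂[38;2;254;249;49m[48;2;25;6;45m🬂[0m
</frame>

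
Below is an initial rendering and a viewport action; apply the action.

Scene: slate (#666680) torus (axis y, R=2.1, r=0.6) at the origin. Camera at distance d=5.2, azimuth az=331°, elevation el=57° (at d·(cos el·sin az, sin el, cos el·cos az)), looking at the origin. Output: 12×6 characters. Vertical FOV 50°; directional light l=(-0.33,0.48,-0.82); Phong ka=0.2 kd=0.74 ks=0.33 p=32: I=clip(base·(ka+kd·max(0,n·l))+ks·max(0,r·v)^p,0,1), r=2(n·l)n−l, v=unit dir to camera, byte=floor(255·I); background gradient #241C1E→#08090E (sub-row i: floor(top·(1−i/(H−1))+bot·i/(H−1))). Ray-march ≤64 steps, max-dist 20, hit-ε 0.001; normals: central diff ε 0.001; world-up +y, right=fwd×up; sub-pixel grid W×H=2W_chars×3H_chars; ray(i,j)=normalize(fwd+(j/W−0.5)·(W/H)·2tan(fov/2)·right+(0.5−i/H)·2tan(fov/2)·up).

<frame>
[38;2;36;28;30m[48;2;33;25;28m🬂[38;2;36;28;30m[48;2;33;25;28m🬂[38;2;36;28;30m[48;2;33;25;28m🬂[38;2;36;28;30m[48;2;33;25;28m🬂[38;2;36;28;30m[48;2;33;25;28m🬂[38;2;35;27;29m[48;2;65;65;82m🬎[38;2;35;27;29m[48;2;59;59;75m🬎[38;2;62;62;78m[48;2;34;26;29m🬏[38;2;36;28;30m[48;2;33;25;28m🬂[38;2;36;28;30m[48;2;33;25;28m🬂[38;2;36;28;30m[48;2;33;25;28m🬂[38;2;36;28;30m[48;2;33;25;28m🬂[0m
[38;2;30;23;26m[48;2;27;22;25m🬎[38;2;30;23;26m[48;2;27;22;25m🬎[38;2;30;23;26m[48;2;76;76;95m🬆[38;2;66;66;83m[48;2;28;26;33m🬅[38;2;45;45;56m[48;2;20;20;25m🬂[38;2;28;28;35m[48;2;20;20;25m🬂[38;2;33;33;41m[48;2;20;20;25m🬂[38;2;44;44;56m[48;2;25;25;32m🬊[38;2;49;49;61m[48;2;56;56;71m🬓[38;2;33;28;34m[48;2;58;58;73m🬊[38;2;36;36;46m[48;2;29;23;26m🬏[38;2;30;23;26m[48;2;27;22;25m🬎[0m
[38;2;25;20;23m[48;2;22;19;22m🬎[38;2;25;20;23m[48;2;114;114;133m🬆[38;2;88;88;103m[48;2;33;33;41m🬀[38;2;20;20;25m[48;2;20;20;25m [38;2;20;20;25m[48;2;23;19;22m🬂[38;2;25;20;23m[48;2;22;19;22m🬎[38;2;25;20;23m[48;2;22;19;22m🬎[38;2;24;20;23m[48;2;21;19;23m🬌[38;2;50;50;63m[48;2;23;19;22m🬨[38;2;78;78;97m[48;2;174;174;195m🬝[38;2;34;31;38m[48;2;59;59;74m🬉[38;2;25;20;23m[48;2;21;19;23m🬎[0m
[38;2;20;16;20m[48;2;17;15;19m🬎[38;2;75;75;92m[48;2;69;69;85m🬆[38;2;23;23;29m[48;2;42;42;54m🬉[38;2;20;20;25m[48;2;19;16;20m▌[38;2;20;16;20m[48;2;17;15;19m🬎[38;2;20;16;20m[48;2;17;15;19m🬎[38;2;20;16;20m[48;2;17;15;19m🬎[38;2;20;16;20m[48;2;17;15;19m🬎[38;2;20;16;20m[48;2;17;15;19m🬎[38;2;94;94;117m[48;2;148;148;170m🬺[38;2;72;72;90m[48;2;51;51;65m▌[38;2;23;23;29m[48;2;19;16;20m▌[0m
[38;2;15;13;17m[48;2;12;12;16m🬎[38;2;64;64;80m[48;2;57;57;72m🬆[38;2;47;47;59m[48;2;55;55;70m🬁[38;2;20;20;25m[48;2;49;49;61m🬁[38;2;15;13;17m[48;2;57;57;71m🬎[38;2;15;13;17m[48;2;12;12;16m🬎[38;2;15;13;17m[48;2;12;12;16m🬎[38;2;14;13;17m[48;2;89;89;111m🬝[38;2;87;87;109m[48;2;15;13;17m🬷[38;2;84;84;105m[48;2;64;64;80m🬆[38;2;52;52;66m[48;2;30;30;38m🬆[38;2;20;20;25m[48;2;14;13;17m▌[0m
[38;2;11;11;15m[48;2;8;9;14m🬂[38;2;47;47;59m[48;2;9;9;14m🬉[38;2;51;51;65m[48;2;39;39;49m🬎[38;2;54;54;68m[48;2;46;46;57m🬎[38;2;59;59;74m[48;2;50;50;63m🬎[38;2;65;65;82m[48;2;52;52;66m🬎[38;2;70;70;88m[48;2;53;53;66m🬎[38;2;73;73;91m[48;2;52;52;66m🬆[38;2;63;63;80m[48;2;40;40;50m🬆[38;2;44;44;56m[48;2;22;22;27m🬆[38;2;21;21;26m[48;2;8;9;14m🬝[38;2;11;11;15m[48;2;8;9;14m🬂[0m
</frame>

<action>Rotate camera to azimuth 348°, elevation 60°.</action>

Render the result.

<frame>
[38;2;36;28;30m[48;2;33;25;28m🬂[38;2;36;28;30m[48;2;33;25;28m🬂[38;2;36;28;30m[48;2;33;25;28m🬂[38;2;36;28;30m[48;2;33;25;28m🬂[38;2;34;26;29m[48;2;75;75;93m🬝[38;2;35;27;29m[48;2;59;59;74m🬎[38;2;35;27;29m[48;2;52;52;65m🬎[38;2;35;27;29m[48;2;61;61;76m🬎[38;2;36;28;30m[48;2;33;25;28m🬂[38;2;36;28;30m[48;2;33;25;28m🬂[38;2;36;28;30m[48;2;33;25;28m🬂[38;2;36;28;30m[48;2;33;25;28m🬂[0m
[38;2;30;23;26m[48;2;27;22;25m🬎[38;2;30;23;26m[48;2;27;22;25m🬎[38;2;30;23;26m[48;2;71;71;88m🬆[38;2;121;121;137m[48;2;33;32;39m🬁[38;2;44;44;55m[48;2;21;21;27m🬀[38;2;20;20;25m[48;2;20;20;25m [38;2;20;20;25m[48;2;23;23;28m🬺[38;2;37;37;46m[48;2;21;21;26m🬂[38;2;51;51;64m[48;2;34;34;43m🬨[38;2;31;24;27m[48;2;55;55;69m🬂[38;2;48;48;61m[48;2;29;23;26m🬏[38;2;30;23;26m[48;2;27;22;25m🬎[0m
[38;2;25;20;23m[48;2;22;19;22m🬎[38;2;25;20;23m[48;2;80;80;98m🬄[38;2;95;95;110m[48;2;37;37;46m🬀[38;2;20;20;25m[48;2;22;19;22m🬝[38;2;20;20;25m[48;2;23;19;22m🬂[38;2;25;20;23m[48;2;22;19;22m🬎[38;2;25;20;23m[48;2;22;19;22m🬎[38;2;24;20;23m[48;2;21;19;23m🬌[38;2;41;41;52m[48;2;22;19;23m🬉[38;2;62;62;78m[48;2;96;96;114m🬝[38;2;40;40;51m[48;2;58;58;73m🬉[38;2;22;22;28m[48;2;24;20;23m🬏[0m
[38;2;20;16;20m[48;2;17;15;19m🬎[38;2;64;64;80m[48;2;59;59;74m🬆[38;2;33;33;42m[48;2;48;48;61m🬉[38;2;33;33;41m[48;2;19;17;22m🬏[38;2;20;16;20m[48;2;17;15;19m🬎[38;2;20;16;20m[48;2;17;15;19m🬎[38;2;20;16;20m[48;2;17;15;19m🬎[38;2;20;16;20m[48;2;17;15;19m🬎[38;2;20;16;20m[48;2;17;15;19m🬎[38;2;80;80;101m[48;2;151;151;172m▌[38;2;69;69;87m[48;2;52;52;66m▌[38;2;27;27;35m[48;2;19;16;20m▌[0m
[38;2;15;13;17m[48;2;12;12;16m🬎[38;2;52;52;66m[48;2;39;39;49m🬬[38;2;56;56;70m[48;2;53;53;67m🬪[38;2;27;27;34m[48;2;57;57;72m🬁[38;2;15;13;17m[48;2;67;67;85m🬎[38;2;15;13;17m[48;2;12;12;16m🬎[38;2;15;13;17m[48;2;12;12;16m🬎[38;2;14;13;17m[48;2;95;95;119m🬝[38;2;15;13;17m[48;2;92;92;115m🬄[38;2;101;101;122m[48;2;66;66;83m🬆[38;2;53;53;67m[48;2;32;32;40m🬆[38;2;20;20;25m[48;2;14;13;17m▌[0m
[38;2;11;11;15m[48;2;8;9;14m🬂[38;2;40;40;51m[48;2;12;12;17m🬁[38;2;45;45;56m[48;2;27;27;33m🬎[38;2;57;57;72m[48;2;43;43;54m🬊[38;2;66;66;83m[48;2;52;52;66m🬊[38;2;76;76;95m[48;2;59;59;74m🬊[38;2;79;79;99m[48;2;57;57;71m🬎[38;2;81;81;102m[48;2;56;56;71m🬆[38;2;70;70;87m[48;2;43;43;53m🬆[38;2;47;47;59m[48;2;22;22;28m🬆[38;2;21;21;26m[48;2;8;9;14m🬝[38;2;11;11;15m[48;2;8;9;14m🬂[0m
</frame>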